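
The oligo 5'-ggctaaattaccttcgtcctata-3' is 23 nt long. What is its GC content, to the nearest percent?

39%

Counting bases: A=6, T=8, C=6, G=3
G+C = 3 + 6 = 9 out of 23 bases
%GC = 9/23 × 100 = 39.13% ≈ 39%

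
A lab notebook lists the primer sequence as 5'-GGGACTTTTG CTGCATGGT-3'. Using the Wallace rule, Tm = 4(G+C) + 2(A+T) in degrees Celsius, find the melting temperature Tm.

58°C

Scanning the sequence gives T=7, G=7, C=3, A=2.
So N_AT = 9 and N_GC = 10.
Tm = 2(9) + 4(10) = 18 + 40 = 58°C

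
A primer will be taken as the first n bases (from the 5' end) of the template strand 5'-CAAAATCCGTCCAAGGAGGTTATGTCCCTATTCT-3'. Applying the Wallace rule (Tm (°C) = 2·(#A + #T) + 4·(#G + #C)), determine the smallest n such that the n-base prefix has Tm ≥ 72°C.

First 24 bases: CAAAATCCGTCCAAGGAGGTTATG → Tm = 70°C (< 72°C)
First 25 bases: CAAAATCCGTCCAAGGAGGTTATGT → Tm = 72°C (≥ 72°C)
Each additional base adds 2°C (A/T) or 4°C (G/C), so Tm is non-decreasing in n; n = 25 is the first length to reach 72°C.

n = 25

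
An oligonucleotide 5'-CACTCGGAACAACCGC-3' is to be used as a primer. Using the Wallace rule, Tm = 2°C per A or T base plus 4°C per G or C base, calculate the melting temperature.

C=7, A=5, T=1, G=3
So N_AT = 6 and N_GC = 10.
Tm = 4·10 + 2·6 = 40 + 12 = 52°C

52°C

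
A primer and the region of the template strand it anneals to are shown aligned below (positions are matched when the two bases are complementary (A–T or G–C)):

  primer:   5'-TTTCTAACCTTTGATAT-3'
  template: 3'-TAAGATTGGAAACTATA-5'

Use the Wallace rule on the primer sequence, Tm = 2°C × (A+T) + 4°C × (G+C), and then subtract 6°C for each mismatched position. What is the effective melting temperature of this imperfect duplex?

36°C

Primer base counts: A=4, T=9, G=1, C=3 → A+T=13, G+C=4
Perfect-match Tm = 2(13) + 4(4) = 26 + 16 = 42°C
Mismatches (positions where the bases are not complementary): 1 (at position 1)
Effective Tm = 42 − 1×6 = 42 − 6 = 36°C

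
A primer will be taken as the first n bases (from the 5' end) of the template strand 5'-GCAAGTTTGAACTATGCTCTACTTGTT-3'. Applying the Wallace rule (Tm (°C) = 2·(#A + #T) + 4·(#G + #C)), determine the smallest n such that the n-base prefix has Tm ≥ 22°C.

n = 8

First 7 bases: GCAAGTT → Tm = 20°C (< 22°C)
First 8 bases: GCAAGTTT → Tm = 22°C (≥ 22°C)
Since every base adds ≥2°C, Tm only increases with n, so the threshold is first crossed at n = 8.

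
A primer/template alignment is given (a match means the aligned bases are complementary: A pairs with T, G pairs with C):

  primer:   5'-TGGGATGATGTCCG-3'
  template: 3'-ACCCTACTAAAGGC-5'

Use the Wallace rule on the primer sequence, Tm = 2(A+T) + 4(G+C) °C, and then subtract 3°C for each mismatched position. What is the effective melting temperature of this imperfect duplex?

Primer base counts: A=2, T=4, G=6, C=2 → A+T=6, G+C=8
Perfect-match Tm = 2(6) + 4(8) = 12 + 32 = 44°C
Mismatches (positions where the bases are not complementary): 1 (at position 10)
Effective Tm = 44 − 1×3 = 44 − 3 = 41°C

41°C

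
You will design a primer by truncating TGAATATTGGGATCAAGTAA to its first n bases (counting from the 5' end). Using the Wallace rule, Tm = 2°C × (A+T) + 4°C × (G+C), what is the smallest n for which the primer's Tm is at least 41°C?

n = 16

First 15 bases: TGAATATTGGGATCA → Tm = 40°C (< 41°C)
First 16 bases: TGAATATTGGGATCAA → Tm = 42°C (≥ 41°C)
Since every base adds ≥2°C, Tm only increases with n, so the threshold is first crossed at n = 16.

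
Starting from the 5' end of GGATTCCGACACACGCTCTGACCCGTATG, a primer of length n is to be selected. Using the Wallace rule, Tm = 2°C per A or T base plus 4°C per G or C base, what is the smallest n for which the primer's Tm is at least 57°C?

First 17 bases: GGATTCCGACACACGCT → Tm = 54°C (< 57°C)
First 18 bases: GGATTCCGACACACGCTC → Tm = 58°C (≥ 57°C)
Each additional base adds 2°C (A/T) or 4°C (G/C), so Tm is non-decreasing in n; n = 18 is the first length to reach 57°C.

n = 18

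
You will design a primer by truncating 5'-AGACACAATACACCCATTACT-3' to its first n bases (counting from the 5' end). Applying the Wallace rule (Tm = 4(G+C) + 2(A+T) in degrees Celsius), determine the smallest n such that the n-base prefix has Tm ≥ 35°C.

n = 13

First 12 bases: AGACACAATACA → Tm = 32°C (< 35°C)
First 13 bases: AGACACAATACAC → Tm = 36°C (≥ 35°C)
Each additional base adds 2°C (A/T) or 4°C (G/C), so Tm is non-decreasing in n; n = 13 is the first length to reach 35°C.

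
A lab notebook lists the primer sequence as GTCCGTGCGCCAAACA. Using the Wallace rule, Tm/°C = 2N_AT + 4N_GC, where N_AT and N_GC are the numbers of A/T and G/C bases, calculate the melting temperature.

Scanning the sequence gives A=4, G=4, C=6, T=2.
AT pairs contribute 6, GC pairs contribute 10.
Tm = 2(6) + 4(10) = 12 + 40 = 52°C

52°C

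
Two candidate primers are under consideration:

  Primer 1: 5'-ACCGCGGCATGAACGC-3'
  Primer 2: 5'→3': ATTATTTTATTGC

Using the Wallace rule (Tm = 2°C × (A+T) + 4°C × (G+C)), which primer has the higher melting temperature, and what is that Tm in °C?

Primer 1: A+T=5, G+C=11 → Tm = 2(5)+4(11) = 54°C
Primer 2: A+T=11, G+C=2 → Tm = 2(11)+4(2) = 30°C
54°C vs 30°C → primer 1 is higher.

Primer 1, 54°C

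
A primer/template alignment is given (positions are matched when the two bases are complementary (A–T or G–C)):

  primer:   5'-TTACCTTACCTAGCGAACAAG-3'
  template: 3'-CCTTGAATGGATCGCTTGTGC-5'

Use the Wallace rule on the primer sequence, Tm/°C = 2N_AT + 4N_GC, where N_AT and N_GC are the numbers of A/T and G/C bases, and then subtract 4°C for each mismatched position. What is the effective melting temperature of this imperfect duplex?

44°C

Primer base counts: A=7, T=5, G=3, C=6 → A+T=12, G+C=9
Perfect-match Tm = 2(12) + 4(9) = 24 + 36 = 60°C
Mismatches (positions where the bases are not complementary): 4 (at positions 1, 2, 4, 20)
Effective Tm = 60 − 4×4 = 60 − 16 = 44°C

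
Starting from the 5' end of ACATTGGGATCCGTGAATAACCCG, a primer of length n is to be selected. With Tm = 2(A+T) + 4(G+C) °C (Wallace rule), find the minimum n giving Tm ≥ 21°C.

First 7 bases: ACATTGG → Tm = 20°C (< 21°C)
First 8 bases: ACATTGGG → Tm = 24°C (≥ 21°C)
Since every base adds ≥2°C, Tm only increases with n, so the threshold is first crossed at n = 8.

n = 8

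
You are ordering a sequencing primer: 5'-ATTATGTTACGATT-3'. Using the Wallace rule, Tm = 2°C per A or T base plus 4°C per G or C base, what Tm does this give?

34°C

Base counts: C=1, A=4, G=2, T=7
So N_AT = 11 and N_GC = 3.
Tm = 2(11) + 4(3) = 22 + 12 = 34°C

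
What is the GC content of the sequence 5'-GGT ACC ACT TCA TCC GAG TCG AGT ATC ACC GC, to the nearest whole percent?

56%

Base counts: T=7, A=7, G=7, C=11
G+C = 7 + 11 = 18 out of 32 bases
%GC = 18/32 × 100 = 56.25% ≈ 56%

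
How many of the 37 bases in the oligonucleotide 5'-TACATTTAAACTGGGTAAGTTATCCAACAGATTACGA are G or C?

G=6, T=11, C=6, A=14
Total G or C: 6 + 6 = 12

12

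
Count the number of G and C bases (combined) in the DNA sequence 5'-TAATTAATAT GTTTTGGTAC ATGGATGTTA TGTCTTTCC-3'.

11

Counting bases: A=9, G=7, T=19, C=4
G+C = 7 + 4 = 11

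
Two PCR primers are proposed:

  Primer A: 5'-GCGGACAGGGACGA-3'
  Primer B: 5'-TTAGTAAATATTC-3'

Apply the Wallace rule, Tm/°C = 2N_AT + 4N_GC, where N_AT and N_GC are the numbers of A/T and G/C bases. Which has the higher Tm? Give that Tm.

Primer A, 48°C

Primer A: A+T=4, G+C=10 → Tm = 2(4)+4(10) = 48°C
Primer B: A+T=11, G+C=2 → Tm = 2(11)+4(2) = 30°C
48°C vs 30°C → primer A is higher.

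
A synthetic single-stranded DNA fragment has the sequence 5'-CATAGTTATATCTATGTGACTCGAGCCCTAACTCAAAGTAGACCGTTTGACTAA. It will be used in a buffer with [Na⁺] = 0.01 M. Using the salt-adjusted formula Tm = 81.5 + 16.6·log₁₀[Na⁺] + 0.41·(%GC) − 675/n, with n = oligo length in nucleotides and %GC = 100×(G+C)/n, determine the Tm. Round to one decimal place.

Length n = 54. C=12, A=17, T=16, G=9
G+C = 21, so %GC = 21/54 × 100 = 38.889%
Salt term: 16.6 × (-2) = -33.2
GC term: 0.41 × 38.889 = 15.944; length term: −675/54 = −12.5
Tm = 81.5 + (-33.2) + 15.944 − 12.5 = 51.744 → 51.7°C

51.7°C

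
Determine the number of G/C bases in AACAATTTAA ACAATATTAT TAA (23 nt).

2

Counting bases: C=2, T=8, A=13, G=0
Total G or C: 0 + 2 = 2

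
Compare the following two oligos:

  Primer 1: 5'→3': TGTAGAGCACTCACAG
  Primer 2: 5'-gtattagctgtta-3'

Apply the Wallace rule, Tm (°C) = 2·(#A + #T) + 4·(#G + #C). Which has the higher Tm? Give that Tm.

Primer 1, 48°C

Primer 1: A+T=8, G+C=8 → Tm = 2(8)+4(8) = 48°C
Primer 2: A+T=9, G+C=4 → Tm = 2(9)+4(4) = 34°C
48°C vs 34°C → primer 1 is higher.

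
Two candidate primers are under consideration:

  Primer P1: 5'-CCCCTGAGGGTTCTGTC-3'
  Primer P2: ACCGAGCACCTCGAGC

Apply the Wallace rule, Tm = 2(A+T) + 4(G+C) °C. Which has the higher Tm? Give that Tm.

Primer P1, 56°C

Primer P1: A+T=6, G+C=11 → Tm = 2(6)+4(11) = 56°C
Primer P2: A+T=5, G+C=11 → Tm = 2(5)+4(11) = 54°C
56°C vs 54°C → primer P1 is higher.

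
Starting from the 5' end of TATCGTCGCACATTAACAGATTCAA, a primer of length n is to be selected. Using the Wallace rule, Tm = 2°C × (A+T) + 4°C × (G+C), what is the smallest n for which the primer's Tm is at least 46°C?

First 16 bases: TATCGTCGCACATTAA → Tm = 44°C (< 46°C)
First 17 bases: TATCGTCGCACATTAAC → Tm = 48°C (≥ 46°C)
Each additional base adds 2°C (A/T) or 4°C (G/C), so Tm is non-decreasing in n; n = 17 is the first length to reach 46°C.

n = 17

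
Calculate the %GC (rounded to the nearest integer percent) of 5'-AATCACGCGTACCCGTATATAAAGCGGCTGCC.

53%

G=7, A=9, C=10, T=6
G+C = 7 + 10 = 17 out of 32 bases
%GC = 17/32 × 100 = 53.12% ≈ 53%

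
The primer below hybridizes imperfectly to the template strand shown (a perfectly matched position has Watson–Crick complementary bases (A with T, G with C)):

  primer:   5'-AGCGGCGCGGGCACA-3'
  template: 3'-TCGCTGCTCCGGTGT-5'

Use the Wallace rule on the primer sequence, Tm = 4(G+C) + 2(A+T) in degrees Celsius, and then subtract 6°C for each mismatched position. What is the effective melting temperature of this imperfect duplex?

36°C

Primer base counts: A=3, T=0, G=7, C=5 → A+T=3, G+C=12
Perfect-match Tm = 2(3) + 4(12) = 6 + 48 = 54°C
Mismatches (positions where the bases are not complementary): 3 (at positions 5, 8, 11)
Effective Tm = 54 − 3×6 = 54 − 18 = 36°C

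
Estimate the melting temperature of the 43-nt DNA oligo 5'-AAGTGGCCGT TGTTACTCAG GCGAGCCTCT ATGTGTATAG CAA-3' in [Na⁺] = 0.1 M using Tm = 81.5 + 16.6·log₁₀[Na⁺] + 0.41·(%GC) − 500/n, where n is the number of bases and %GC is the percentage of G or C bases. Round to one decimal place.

Length n = 43. Counting bases: G=12, A=10, C=9, T=12
G+C = 21, so %GC = 21/43 × 100 = 48.837%
Salt term: 16.6 × (-1) = -16.6
GC term: 0.41 × 48.837 = 20.023; length term: −500/43 = −11.628
Tm = 81.5 + (-16.6) + 20.023 − 11.628 = 73.295 → 73.3°C

73.3°C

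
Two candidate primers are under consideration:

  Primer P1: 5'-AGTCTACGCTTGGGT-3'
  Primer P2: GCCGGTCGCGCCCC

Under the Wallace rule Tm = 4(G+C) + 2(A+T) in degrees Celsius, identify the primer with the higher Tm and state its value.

Primer P1: A+T=7, G+C=8 → Tm = 2(7)+4(8) = 46°C
Primer P2: A+T=1, G+C=13 → Tm = 2(1)+4(13) = 54°C
46°C vs 54°C → primer P2 is higher.

Primer P2, 54°C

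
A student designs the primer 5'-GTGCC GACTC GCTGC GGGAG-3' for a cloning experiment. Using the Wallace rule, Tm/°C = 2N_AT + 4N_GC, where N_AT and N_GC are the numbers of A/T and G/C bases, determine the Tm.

70°C

Base counts: T=3, A=2, G=9, C=6
A+T = 5, G+C = 15
Tm = 2(5) + 4(15) = 10 + 60 = 70°C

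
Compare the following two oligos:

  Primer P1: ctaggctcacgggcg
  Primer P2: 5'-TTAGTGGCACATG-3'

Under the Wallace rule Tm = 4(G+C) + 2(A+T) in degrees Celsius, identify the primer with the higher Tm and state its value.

Primer P1, 52°C

Primer P1: A+T=4, G+C=11 → Tm = 2(4)+4(11) = 52°C
Primer P2: A+T=7, G+C=6 → Tm = 2(7)+4(6) = 38°C
52°C vs 38°C → primer P1 is higher.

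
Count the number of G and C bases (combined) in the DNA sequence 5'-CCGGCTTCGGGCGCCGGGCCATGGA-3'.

20

Counting bases: T=3, A=2, G=11, C=9
G+C = 11 + 9 = 20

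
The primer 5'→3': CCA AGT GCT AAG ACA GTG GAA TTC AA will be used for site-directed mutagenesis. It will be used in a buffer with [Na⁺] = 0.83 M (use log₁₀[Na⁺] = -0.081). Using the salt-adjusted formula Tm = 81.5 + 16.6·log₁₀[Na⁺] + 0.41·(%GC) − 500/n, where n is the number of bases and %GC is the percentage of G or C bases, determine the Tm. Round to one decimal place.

78.3°C

Length n = 26. G=6, C=5, T=5, A=10
G+C = 11, so %GC = 11/26 × 100 = 42.308%
Salt term: 16.6 × (-0.081) = -1.345
GC term: 0.41 × 42.308 = 17.346; length term: −500/26 = −19.231
Tm = 81.5 + (-1.345) + 17.346 − 19.231 = 78.27 → 78.3°C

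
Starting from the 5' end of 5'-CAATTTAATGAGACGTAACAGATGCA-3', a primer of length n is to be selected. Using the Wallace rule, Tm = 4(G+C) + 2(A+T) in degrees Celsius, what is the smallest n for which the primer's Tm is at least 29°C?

n = 12

First 11 bases: CAATTTAATGA → Tm = 26°C (< 29°C)
First 12 bases: CAATTTAATGAG → Tm = 30°C (≥ 29°C)
Since every base adds ≥2°C, Tm only increases with n, so the threshold is first crossed at n = 12.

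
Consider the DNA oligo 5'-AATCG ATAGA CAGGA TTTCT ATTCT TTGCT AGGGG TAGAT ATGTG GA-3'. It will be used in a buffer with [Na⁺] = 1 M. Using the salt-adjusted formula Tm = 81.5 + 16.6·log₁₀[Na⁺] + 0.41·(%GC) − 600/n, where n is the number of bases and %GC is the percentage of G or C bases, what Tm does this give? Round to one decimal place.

Length n = 47. Base counts: A=13, C=5, T=16, G=13
G+C = 18, so %GC = 18/47 × 100 = 38.298%
Salt term: 16.6 × (0) = 0
GC term: 0.41 × 38.298 = 15.702; length term: −600/47 = −12.766
Tm = 81.5 + (0) + 15.702 − 12.766 = 84.436 → 84.4°C

84.4°C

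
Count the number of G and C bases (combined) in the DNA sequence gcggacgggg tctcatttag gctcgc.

17

Scanning the sequence gives C=7, T=6, G=10, A=3.
G+C = 10 + 7 = 17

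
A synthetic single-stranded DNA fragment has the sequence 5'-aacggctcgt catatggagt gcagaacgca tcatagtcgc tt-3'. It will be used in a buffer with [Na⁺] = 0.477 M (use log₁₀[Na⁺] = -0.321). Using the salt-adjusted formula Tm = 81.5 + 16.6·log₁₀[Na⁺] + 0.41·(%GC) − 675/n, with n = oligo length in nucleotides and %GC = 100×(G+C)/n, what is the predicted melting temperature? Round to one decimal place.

80.6°C

Length n = 42. A=11, G=11, T=10, C=10
G+C = 21, so %GC = 21/42 × 100 = 50%
Salt term: 16.6 × (-0.321) = -5.329
GC term: 0.41 × 50 = 20.5; length term: −675/42 = −16.071
Tm = 81.5 + (-5.329) + 20.5 − 16.071 = 80.6 → 80.6°C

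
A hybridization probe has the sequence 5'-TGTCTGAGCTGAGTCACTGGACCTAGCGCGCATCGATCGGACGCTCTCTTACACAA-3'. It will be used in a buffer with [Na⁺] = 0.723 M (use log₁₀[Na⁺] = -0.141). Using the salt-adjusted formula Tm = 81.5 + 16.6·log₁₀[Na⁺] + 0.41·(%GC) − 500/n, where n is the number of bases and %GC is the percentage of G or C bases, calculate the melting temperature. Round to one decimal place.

92.9°C

Length n = 56. Counting bases: A=12, C=17, T=13, G=14
G+C = 31, so %GC = 31/56 × 100 = 55.357%
Salt term: 16.6 × (-0.141) = -2.341
GC term: 0.41 × 55.357 = 22.696; length term: −500/56 = −8.929
Tm = 81.5 + (-2.341) + 22.696 − 8.929 = 92.926 → 92.9°C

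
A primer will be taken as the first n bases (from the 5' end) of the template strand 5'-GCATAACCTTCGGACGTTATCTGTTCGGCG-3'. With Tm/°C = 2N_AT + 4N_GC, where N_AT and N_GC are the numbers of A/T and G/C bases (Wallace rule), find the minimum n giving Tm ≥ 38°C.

n = 13

First 12 bases: GCATAACCTTCG → Tm = 36°C (< 38°C)
First 13 bases: GCATAACCTTCGG → Tm = 40°C (≥ 38°C)
Each additional base adds 2°C (A/T) or 4°C (G/C), so Tm is non-decreasing in n; n = 13 is the first length to reach 38°C.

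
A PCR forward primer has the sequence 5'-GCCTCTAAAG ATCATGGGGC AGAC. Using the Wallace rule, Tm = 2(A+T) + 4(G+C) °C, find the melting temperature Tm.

74°C

Counting bases: T=4, A=7, C=6, G=7
A+T = 11, G+C = 13
Tm = 2×11 + 4×13 = 74°C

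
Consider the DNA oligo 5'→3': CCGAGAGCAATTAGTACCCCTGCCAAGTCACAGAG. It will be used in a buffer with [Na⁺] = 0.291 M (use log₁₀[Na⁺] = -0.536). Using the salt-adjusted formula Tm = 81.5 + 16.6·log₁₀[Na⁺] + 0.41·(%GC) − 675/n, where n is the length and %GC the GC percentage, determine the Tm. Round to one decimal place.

Length n = 35. A=11, G=8, T=5, C=11
G+C = 19, so %GC = 19/35 × 100 = 54.286%
Salt term: 16.6 × (-0.536) = -8.898
GC term: 0.41 × 54.286 = 22.257; length term: −675/35 = −19.286
Tm = 81.5 + (-8.898) + 22.257 − 19.286 = 75.573 → 75.6°C

75.6°C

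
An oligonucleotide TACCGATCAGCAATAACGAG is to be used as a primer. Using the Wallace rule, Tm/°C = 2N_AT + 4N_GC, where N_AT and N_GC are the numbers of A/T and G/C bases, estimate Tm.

58°C

Scanning the sequence gives T=3, G=4, A=8, C=5.
So N_AT = 11 and N_GC = 9.
Tm = 2(11) + 4(9) = 22 + 36 = 58°C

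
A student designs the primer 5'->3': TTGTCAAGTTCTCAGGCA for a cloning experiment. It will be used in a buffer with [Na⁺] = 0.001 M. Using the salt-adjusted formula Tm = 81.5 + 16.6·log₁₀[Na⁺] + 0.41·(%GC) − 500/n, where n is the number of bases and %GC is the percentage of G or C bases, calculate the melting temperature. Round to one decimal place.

Length n = 18. Counting bases: C=4, T=6, G=4, A=4
G+C = 8, so %GC = 8/18 × 100 = 44.444%
Salt term: 16.6 × (-3) = -49.8
GC term: 0.41 × 44.444 = 18.222; length term: −500/18 = −27.778
Tm = 81.5 + (-49.8) + 18.222 − 27.778 = 22.144 → 22.1°C

22.1°C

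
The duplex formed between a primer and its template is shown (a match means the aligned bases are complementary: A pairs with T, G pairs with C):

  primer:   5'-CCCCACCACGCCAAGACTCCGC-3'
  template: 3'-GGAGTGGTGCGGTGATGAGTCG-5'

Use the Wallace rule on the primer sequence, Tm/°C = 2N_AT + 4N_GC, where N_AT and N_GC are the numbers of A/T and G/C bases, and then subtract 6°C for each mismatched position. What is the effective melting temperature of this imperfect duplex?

52°C

Primer base counts: A=5, T=1, G=3, C=13 → A+T=6, G+C=16
Perfect-match Tm = 2(6) + 4(16) = 12 + 64 = 76°C
Mismatches (positions where the bases are not complementary): 4 (at positions 3, 14, 15, 20)
Effective Tm = 76 − 4×6 = 76 − 24 = 52°C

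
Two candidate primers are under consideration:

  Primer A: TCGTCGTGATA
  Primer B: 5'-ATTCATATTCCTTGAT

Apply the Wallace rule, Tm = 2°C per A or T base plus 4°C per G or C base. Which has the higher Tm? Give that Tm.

Primer B, 40°C

Primer A: A+T=6, G+C=5 → Tm = 2(6)+4(5) = 32°C
Primer B: A+T=12, G+C=4 → Tm = 2(12)+4(4) = 40°C
32°C vs 40°C → primer B is higher.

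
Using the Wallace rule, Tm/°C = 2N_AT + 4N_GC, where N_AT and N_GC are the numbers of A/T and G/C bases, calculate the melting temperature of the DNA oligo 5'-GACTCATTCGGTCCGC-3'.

52°C

Scanning the sequence gives T=4, C=6, G=4, A=2.
A+T = 6, G+C = 10
Tm = 2(6) + 4(10) = 12 + 40 = 52°C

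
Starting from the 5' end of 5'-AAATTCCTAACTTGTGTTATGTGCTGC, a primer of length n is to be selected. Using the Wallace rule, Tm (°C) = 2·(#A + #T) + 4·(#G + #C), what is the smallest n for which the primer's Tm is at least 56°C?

n = 22

First 21 bases: AAATTCCTAACTTGTGTTATG → Tm = 54°C (< 56°C)
First 22 bases: AAATTCCTAACTTGTGTTATGT → Tm = 56°C (≥ 56°C)
Each additional base adds 2°C (A/T) or 4°C (G/C), so Tm is non-decreasing in n; n = 22 is the first length to reach 56°C.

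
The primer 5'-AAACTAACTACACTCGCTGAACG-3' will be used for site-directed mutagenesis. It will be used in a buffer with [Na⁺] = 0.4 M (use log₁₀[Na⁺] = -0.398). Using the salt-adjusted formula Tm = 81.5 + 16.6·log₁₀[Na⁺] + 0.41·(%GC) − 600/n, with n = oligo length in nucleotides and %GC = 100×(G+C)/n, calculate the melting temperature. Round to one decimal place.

Length n = 23. Base counts: C=7, G=3, T=4, A=9
G+C = 10, so %GC = 10/23 × 100 = 43.478%
Salt term: 16.6 × (-0.398) = -6.607
GC term: 0.41 × 43.478 = 17.826; length term: −600/23 = −26.087
Tm = 81.5 + (-6.607) + 17.826 − 26.087 = 66.632 → 66.6°C

66.6°C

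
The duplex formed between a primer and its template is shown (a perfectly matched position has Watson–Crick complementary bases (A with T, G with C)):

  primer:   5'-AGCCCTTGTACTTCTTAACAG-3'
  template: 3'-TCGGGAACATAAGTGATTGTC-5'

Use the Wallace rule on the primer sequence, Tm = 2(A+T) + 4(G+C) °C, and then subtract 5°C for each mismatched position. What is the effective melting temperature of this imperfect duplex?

40°C

Primer base counts: A=5, T=7, G=3, C=6 → A+T=12, G+C=9
Perfect-match Tm = 2(12) + 4(9) = 24 + 36 = 60°C
Mismatches (positions where the bases are not complementary): 4 (at positions 11, 13, 14, 15)
Effective Tm = 60 − 4×5 = 60 − 20 = 40°C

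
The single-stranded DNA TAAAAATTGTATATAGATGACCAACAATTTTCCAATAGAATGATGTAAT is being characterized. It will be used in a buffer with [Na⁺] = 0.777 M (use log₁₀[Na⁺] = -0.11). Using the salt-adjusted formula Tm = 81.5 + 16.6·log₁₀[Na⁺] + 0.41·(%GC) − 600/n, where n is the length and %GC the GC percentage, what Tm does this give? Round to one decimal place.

76.6°C

Length n = 49. Scanning the sequence gives G=6, T=16, C=5, A=22.
G+C = 11, so %GC = 11/49 × 100 = 22.449%
Salt term: 16.6 × (-0.11) = -1.826
GC term: 0.41 × 22.449 = 9.204; length term: −600/49 = −12.245
Tm = 81.5 + (-1.826) + 9.204 − 12.245 = 76.633 → 76.6°C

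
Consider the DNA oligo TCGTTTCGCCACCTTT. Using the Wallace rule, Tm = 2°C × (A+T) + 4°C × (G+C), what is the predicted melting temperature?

48°C

Counting bases: C=6, G=2, A=1, T=7
A+T = 8, G+C = 8
Tm = 2(8) + 4(8) = 16 + 32 = 48°C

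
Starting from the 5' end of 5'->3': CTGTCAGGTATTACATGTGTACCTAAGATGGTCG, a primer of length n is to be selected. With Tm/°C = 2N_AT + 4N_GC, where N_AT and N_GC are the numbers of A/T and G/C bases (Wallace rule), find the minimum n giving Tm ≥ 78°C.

First 27 bases: CTGTCAGGTATTACATGTGTACCTAAG → Tm = 76°C (< 78°C)
First 28 bases: CTGTCAGGTATTACATGTGTACCTAAGA → Tm = 78°C (≥ 78°C)
Since every base adds ≥2°C, Tm only increases with n, so the threshold is first crossed at n = 28.

n = 28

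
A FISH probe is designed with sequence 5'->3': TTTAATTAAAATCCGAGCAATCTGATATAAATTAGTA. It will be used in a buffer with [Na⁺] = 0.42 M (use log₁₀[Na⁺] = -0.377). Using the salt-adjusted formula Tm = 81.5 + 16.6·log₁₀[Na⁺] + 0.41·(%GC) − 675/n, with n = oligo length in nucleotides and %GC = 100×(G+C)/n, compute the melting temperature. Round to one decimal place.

Length n = 37. Scanning the sequence gives A=16, G=4, C=4, T=13.
G+C = 8, so %GC = 8/37 × 100 = 21.622%
Salt term: 16.6 × (-0.377) = -6.258
GC term: 0.41 × 21.622 = 8.865; length term: −675/37 = −18.243
Tm = 81.5 + (-6.258) + 8.865 − 18.243 = 65.864 → 65.9°C

65.9°C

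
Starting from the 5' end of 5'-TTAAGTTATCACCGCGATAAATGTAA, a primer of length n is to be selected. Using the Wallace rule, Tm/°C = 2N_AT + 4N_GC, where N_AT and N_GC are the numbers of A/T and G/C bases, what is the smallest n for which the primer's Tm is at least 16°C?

First 6 bases: TTAAGT → Tm = 14°C (< 16°C)
First 7 bases: TTAAGTT → Tm = 16°C (≥ 16°C)
Each additional base adds 2°C (A/T) or 4°C (G/C), so Tm is non-decreasing in n; n = 7 is the first length to reach 16°C.

n = 7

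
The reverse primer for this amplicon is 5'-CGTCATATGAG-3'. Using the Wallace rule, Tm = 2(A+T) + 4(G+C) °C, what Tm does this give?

A=3, C=2, G=3, T=3
A+T = 6, G+C = 5
Tm = 2(6) + 4(5) = 12 + 20 = 32°C

32°C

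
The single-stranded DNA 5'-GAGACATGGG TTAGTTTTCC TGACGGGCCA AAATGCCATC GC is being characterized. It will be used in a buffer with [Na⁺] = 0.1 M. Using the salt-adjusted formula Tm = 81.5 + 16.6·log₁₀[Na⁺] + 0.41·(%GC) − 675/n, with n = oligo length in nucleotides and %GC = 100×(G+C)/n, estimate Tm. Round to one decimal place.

Length n = 42. Scanning the sequence gives T=10, C=10, A=10, G=12.
G+C = 22, so %GC = 22/42 × 100 = 52.381%
Salt term: 16.6 × (-1) = -16.6
GC term: 0.41 × 52.381 = 21.476; length term: −675/42 = −16.071
Tm = 81.5 + (-16.6) + 21.476 − 16.071 = 70.305 → 70.3°C

70.3°C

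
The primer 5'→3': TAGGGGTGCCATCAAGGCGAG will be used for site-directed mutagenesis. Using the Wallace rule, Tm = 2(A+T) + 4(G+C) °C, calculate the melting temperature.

C=4, A=5, T=3, G=9
So N_AT = 8 and N_GC = 13.
Tm = 4·13 + 2·8 = 52 + 16 = 68°C

68°C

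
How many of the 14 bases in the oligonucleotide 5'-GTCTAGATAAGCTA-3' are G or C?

G=3, T=4, C=2, A=5
G+C = 3 + 2 = 5

5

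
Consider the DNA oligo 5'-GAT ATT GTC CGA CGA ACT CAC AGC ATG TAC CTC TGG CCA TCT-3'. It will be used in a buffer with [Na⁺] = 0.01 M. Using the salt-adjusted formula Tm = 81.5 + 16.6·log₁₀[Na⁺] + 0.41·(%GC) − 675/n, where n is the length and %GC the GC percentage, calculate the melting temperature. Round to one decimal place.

Length n = 42. Base counts: C=13, A=10, G=8, T=11
G+C = 21, so %GC = 21/42 × 100 = 50%
Salt term: 16.6 × (-2) = -33.2
GC term: 0.41 × 50 = 20.5; length term: −675/42 = −16.071
Tm = 81.5 + (-33.2) + 20.5 − 16.071 = 52.729 → 52.7°C

52.7°C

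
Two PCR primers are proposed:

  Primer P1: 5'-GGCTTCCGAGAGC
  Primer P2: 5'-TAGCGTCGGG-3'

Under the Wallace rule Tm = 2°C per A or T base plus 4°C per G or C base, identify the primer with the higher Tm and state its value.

Primer P1: A+T=4, G+C=9 → Tm = 2(4)+4(9) = 44°C
Primer P2: A+T=3, G+C=7 → Tm = 2(3)+4(7) = 34°C
44°C vs 34°C → primer P1 is higher.

Primer P1, 44°C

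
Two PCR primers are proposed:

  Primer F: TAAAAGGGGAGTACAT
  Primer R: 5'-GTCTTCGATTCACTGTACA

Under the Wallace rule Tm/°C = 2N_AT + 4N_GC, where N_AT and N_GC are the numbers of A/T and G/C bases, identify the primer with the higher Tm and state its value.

Primer F: A+T=10, G+C=6 → Tm = 2(10)+4(6) = 44°C
Primer R: A+T=11, G+C=8 → Tm = 2(11)+4(8) = 54°C
44°C vs 54°C → primer R is higher.

Primer R, 54°C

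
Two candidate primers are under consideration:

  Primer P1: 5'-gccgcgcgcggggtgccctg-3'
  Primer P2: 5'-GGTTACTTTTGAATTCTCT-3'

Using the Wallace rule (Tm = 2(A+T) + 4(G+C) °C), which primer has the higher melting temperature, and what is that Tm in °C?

Primer P1: A+T=2, G+C=18 → Tm = 2(2)+4(18) = 76°C
Primer P2: A+T=13, G+C=6 → Tm = 2(13)+4(6) = 50°C
76°C vs 50°C → primer P1 is higher.

Primer P1, 76°C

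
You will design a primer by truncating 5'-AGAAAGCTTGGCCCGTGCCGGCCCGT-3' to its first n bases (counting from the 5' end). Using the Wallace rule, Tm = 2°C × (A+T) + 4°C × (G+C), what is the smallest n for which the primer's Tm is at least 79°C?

n = 24

First 23 bases: AGAAAGCTTGGCCCGTGCCGGCC → Tm = 78°C (< 79°C)
First 24 bases: AGAAAGCTTGGCCCGTGCCGGCCC → Tm = 82°C (≥ 79°C)
Each additional base adds 2°C (A/T) or 4°C (G/C), so Tm is non-decreasing in n; n = 24 is the first length to reach 79°C.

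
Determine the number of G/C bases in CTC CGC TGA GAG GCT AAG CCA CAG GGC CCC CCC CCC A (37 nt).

Base counts: A=7, C=18, T=3, G=9
Total G or C: 9 + 18 = 27

27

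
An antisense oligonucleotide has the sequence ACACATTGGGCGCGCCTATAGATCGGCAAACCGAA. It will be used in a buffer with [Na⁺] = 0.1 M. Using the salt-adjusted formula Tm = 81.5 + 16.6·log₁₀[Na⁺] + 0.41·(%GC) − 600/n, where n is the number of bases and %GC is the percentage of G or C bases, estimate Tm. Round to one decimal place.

Length n = 35. Scanning the sequence gives A=11, G=9, C=10, T=5.
G+C = 19, so %GC = 19/35 × 100 = 54.286%
Salt term: 16.6 × (-1) = -16.6
GC term: 0.41 × 54.286 = 22.257; length term: −600/35 = −17.143
Tm = 81.5 + (-16.6) + 22.257 − 17.143 = 70.014 → 70.0°C

70.0°C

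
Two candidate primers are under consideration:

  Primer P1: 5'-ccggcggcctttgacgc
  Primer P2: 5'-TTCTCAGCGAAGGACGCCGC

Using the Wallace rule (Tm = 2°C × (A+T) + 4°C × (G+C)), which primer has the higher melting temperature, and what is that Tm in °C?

Primer P2, 66°C

Primer P1: A+T=4, G+C=13 → Tm = 2(4)+4(13) = 60°C
Primer P2: A+T=7, G+C=13 → Tm = 2(7)+4(13) = 66°C
60°C vs 66°C → primer P2 is higher.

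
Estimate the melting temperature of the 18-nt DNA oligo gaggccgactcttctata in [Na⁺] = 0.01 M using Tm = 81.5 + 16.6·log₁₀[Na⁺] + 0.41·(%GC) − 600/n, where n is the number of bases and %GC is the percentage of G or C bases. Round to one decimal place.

Length n = 18. Base counts: G=4, A=4, T=5, C=5
G+C = 9, so %GC = 9/18 × 100 = 50%
Salt term: 16.6 × (-2) = -33.2
GC term: 0.41 × 50 = 20.5; length term: −600/18 = −33.333
Tm = 81.5 + (-33.2) + 20.5 − 33.333 = 35.467 → 35.5°C

35.5°C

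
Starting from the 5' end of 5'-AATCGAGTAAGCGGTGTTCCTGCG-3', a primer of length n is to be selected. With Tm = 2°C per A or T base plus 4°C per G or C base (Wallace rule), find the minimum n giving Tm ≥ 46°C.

n = 16

First 15 bases: AATCGAGTAAGCGGT → Tm = 44°C (< 46°C)
First 16 bases: AATCGAGTAAGCGGTG → Tm = 48°C (≥ 46°C)
Since every base adds ≥2°C, Tm only increases with n, so the threshold is first crossed at n = 16.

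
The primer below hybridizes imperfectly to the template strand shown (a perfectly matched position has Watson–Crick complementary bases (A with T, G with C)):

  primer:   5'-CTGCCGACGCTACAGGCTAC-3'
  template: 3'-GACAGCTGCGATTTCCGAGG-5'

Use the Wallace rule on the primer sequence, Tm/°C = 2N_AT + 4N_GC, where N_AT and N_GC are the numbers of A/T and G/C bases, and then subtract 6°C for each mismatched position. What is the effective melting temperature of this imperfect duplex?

48°C

Primer base counts: A=4, T=3, G=5, C=8 → A+T=7, G+C=13
Perfect-match Tm = 2(7) + 4(13) = 14 + 52 = 66°C
Mismatches (positions where the bases are not complementary): 3 (at positions 4, 13, 19)
Effective Tm = 66 − 3×6 = 66 − 18 = 48°C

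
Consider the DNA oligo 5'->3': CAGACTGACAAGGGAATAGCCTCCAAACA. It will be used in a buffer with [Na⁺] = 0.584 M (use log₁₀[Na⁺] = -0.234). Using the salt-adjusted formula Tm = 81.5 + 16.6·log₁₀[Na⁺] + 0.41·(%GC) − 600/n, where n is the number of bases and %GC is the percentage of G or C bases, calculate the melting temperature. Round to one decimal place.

76.7°C

Length n = 29. Base counts: T=3, C=8, A=12, G=6
G+C = 14, so %GC = 14/29 × 100 = 48.276%
Salt term: 16.6 × (-0.234) = -3.884
GC term: 0.41 × 48.276 = 19.793; length term: −600/29 = −20.69
Tm = 81.5 + (-3.884) + 19.793 − 20.69 = 76.719 → 76.7°C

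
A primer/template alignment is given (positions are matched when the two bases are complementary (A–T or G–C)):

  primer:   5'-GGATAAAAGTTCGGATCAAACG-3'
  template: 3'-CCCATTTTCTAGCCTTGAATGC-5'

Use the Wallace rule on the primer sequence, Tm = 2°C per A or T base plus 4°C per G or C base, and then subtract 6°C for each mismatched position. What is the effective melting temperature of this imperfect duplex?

Primer base counts: A=9, T=4, G=6, C=3 → A+T=13, G+C=9
Perfect-match Tm = 2(13) + 4(9) = 26 + 36 = 62°C
Mismatches (positions where the bases are not complementary): 5 (at positions 3, 10, 16, 18, 19)
Effective Tm = 62 − 5×6 = 62 − 30 = 32°C

32°C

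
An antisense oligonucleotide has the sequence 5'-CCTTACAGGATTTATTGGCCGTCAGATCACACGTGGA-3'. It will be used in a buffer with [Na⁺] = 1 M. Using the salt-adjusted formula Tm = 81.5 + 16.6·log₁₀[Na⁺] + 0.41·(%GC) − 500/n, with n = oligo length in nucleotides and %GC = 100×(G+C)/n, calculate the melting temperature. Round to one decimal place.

87.9°C

Length n = 37. Base counts: G=9, A=9, T=10, C=9
G+C = 18, so %GC = 18/37 × 100 = 48.649%
Salt term: 16.6 × (0) = 0
GC term: 0.41 × 48.649 = 19.946; length term: −500/37 = −13.514
Tm = 81.5 + (0) + 19.946 − 13.514 = 87.932 → 87.9°C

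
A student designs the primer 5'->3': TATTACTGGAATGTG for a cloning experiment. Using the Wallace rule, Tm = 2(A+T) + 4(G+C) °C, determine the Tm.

40°C

C=1, A=4, G=4, T=6
So N_AT = 10 and N_GC = 5.
Tm = 2×10 + 4×5 = 40°C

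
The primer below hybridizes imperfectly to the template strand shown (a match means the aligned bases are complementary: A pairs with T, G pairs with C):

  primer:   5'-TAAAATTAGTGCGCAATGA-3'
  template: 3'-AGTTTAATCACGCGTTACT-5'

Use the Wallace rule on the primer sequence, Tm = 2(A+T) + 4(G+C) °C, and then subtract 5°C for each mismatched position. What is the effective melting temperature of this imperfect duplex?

45°C

Primer base counts: A=8, T=5, G=4, C=2 → A+T=13, G+C=6
Perfect-match Tm = 2(13) + 4(6) = 26 + 24 = 50°C
Mismatches (positions where the bases are not complementary): 1 (at position 2)
Effective Tm = 50 − 1×5 = 50 − 5 = 45°C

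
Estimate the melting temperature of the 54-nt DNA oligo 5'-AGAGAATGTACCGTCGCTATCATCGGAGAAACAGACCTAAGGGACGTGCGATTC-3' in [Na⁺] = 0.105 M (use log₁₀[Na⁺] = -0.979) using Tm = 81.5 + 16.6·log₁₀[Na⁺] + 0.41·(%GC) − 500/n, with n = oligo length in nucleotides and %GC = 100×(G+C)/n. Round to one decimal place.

Length n = 54. Base counts: G=15, C=12, A=17, T=10
G+C = 27, so %GC = 27/54 × 100 = 50%
Salt term: 16.6 × (-0.979) = -16.251
GC term: 0.41 × 50 = 20.5; length term: −500/54 = −9.259
Tm = 81.5 + (-16.251) + 20.5 − 9.259 = 76.49 → 76.5°C

76.5°C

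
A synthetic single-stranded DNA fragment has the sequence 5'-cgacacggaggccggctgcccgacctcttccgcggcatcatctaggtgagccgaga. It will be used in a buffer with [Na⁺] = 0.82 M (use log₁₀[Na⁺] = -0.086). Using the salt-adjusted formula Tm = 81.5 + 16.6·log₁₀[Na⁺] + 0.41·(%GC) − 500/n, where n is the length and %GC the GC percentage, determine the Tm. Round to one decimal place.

Length n = 56. Scanning the sequence gives G=18, T=8, C=20, A=10.
G+C = 38, so %GC = 38/56 × 100 = 67.857%
Salt term: 16.6 × (-0.086) = -1.428
GC term: 0.41 × 67.857 = 27.821; length term: −500/56 = −8.929
Tm = 81.5 + (-1.428) + 27.821 − 8.929 = 98.964 → 99.0°C

99.0°C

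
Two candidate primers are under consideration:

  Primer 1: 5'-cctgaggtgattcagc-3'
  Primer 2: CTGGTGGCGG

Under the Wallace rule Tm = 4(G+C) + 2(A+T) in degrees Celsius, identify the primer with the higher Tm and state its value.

Primer 1: A+T=7, G+C=9 → Tm = 2(7)+4(9) = 50°C
Primer 2: A+T=2, G+C=8 → Tm = 2(2)+4(8) = 36°C
50°C vs 36°C → primer 1 is higher.

Primer 1, 50°C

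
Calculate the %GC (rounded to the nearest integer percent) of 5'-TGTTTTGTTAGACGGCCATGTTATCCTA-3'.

Counting bases: G=6, T=12, C=5, A=5
G+C = 6 + 5 = 11 out of 28 bases
%GC = 11/28 × 100 = 39.29% ≈ 39%

39%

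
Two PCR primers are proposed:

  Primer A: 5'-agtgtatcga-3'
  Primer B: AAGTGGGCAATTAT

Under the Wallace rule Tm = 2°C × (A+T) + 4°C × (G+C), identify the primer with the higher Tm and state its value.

Primer B, 38°C

Primer A: A+T=6, G+C=4 → Tm = 2(6)+4(4) = 28°C
Primer B: A+T=9, G+C=5 → Tm = 2(9)+4(5) = 38°C
28°C vs 38°C → primer B is higher.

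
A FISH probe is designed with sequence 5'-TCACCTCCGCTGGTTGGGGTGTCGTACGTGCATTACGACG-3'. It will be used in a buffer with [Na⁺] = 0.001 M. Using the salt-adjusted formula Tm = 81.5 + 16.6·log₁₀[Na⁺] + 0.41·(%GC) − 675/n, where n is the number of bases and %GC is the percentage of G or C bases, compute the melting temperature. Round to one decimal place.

39.4°C

Length n = 40. Scanning the sequence gives A=5, C=11, T=11, G=13.
G+C = 24, so %GC = 24/40 × 100 = 60%
Salt term: 16.6 × (-3) = -49.8
GC term: 0.41 × 60 = 24.6; length term: −675/40 = −16.875
Tm = 81.5 + (-49.8) + 24.6 − 16.875 = 39.425 → 39.4°C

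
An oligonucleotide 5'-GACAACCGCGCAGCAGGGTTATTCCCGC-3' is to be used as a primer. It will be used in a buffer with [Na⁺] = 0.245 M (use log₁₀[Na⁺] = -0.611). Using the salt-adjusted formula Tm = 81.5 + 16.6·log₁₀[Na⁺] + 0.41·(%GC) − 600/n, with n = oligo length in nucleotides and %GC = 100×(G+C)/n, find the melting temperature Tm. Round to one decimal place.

Length n = 28. A=6, C=10, G=8, T=4
G+C = 18, so %GC = 18/28 × 100 = 64.286%
Salt term: 16.6 × (-0.611) = -10.143
GC term: 0.41 × 64.286 = 26.357; length term: −600/28 = −21.429
Tm = 81.5 + (-10.143) + 26.357 − 21.429 = 76.285 → 76.3°C

76.3°C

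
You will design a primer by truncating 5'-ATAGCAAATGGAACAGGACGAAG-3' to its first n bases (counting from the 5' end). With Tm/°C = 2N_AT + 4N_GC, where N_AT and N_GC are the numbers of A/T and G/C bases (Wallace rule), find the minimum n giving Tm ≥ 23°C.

n = 10

First 9 bases: ATAGCAAAT → Tm = 22°C (< 23°C)
First 10 bases: ATAGCAAATG → Tm = 26°C (≥ 23°C)
Each additional base adds 2°C (A/T) or 4°C (G/C), so Tm is non-decreasing in n; n = 10 is the first length to reach 23°C.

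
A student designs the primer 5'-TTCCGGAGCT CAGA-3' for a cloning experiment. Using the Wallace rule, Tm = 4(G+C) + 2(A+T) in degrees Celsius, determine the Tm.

44°C

Counting bases: C=4, A=3, G=4, T=3
So N_AT = 6 and N_GC = 8.
Tm = 4·8 + 2·6 = 32 + 12 = 44°C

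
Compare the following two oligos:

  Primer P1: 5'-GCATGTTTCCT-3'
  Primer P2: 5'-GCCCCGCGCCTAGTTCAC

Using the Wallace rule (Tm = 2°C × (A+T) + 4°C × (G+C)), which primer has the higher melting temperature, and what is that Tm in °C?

Primer P2, 62°C

Primer P1: A+T=6, G+C=5 → Tm = 2(6)+4(5) = 32°C
Primer P2: A+T=5, G+C=13 → Tm = 2(5)+4(13) = 62°C
32°C vs 62°C → primer P2 is higher.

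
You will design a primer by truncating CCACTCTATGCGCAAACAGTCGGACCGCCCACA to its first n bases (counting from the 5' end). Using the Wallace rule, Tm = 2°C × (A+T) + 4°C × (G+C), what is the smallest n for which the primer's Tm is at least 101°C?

n = 32

First 31 bases: CCACTCTATGCGCAAACAGTCGGACCGCCCA → Tm = 100°C (< 101°C)
First 32 bases: CCACTCTATGCGCAAACAGTCGGACCGCCCAC → Tm = 104°C (≥ 101°C)
Since every base adds ≥2°C, Tm only increases with n, so the threshold is first crossed at n = 32.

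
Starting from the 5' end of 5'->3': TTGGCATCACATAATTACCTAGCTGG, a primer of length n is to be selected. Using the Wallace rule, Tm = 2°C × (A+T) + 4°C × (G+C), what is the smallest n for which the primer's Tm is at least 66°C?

First 23 bases: TTGGCATCACATAATTACCTAGC → Tm = 64°C (< 66°C)
First 24 bases: TTGGCATCACATAATTACCTAGCT → Tm = 66°C (≥ 66°C)
Since every base adds ≥2°C, Tm only increases with n, so the threshold is first crossed at n = 24.

n = 24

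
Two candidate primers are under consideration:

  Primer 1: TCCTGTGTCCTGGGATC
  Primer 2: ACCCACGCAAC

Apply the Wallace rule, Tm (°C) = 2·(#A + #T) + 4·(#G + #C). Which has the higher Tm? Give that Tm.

Primer 1, 54°C

Primer 1: A+T=7, G+C=10 → Tm = 2(7)+4(10) = 54°C
Primer 2: A+T=4, G+C=7 → Tm = 2(4)+4(7) = 36°C
54°C vs 36°C → primer 1 is higher.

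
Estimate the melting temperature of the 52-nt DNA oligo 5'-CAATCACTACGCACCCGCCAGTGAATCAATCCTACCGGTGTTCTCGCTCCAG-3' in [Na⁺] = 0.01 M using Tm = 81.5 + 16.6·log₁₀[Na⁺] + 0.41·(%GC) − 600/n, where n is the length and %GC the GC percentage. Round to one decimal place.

59.6°C

Length n = 52. Base counts: A=12, G=9, T=11, C=20
G+C = 29, so %GC = 29/52 × 100 = 55.769%
Salt term: 16.6 × (-2) = -33.2
GC term: 0.41 × 55.769 = 22.865; length term: −600/52 = −11.538
Tm = 81.5 + (-33.2) + 22.865 − 11.538 = 59.627 → 59.6°C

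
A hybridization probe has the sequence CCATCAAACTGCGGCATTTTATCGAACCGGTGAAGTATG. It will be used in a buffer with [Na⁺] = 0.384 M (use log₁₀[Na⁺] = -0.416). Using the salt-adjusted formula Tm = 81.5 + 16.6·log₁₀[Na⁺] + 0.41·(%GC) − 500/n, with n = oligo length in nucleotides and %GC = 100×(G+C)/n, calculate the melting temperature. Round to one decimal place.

Length n = 39. Counting bases: T=10, C=9, G=9, A=11
G+C = 18, so %GC = 18/39 × 100 = 46.154%
Salt term: 16.6 × (-0.416) = -6.906
GC term: 0.41 × 46.154 = 18.923; length term: −500/39 = −12.821
Tm = 81.5 + (-6.906) + 18.923 − 12.821 = 80.696 → 80.7°C

80.7°C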